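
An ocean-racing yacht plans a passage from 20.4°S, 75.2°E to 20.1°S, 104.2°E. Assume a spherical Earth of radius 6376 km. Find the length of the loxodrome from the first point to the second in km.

3028 km

Δψ = ln[tan(π/4+φ₂/2)/tan(π/4+φ₁/2)] = +0.0056;  Δφ = +0.0052 rad,  Δλ = +0.5061 rad
q = Δφ/Δψ = 0.9382
d = R·√(Δφ² + q²Δλ²) = 6376·0.47489 = 3028 km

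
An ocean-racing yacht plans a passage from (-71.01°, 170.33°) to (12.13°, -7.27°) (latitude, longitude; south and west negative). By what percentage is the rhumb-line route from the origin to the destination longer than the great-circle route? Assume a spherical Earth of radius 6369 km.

Great circle: σ = 2.1136 rad → d_gc = Rσ = 13461.6 km
Rhumb: Δφ = +1.4511, Δλ = -3.0997, Δψ = +2.0016, q = Δφ/Δψ = 0.7250 → d_rh = R√(Δφ²+q²Δλ²) = 17036.9 km
Excess = (17036.9 − 13461.6) / 13461.6 = 3575.3 / 13461.6 = 26.56% ≈ 26.6%

26.6%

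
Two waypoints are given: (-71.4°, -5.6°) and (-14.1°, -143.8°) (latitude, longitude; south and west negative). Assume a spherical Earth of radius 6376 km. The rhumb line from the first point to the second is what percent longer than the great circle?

Great circle: σ = 1.5705 rad → d_gc = Rσ = 10013.6 km
Rhumb: Δφ = +1.0001, Δλ = -2.4120, Δψ = +1.5608, q = Δφ/Δψ = 0.6408 → d_rh = R√(Δφ²+q²Δλ²) = 11737.5 km
Excess = (11737.5 − 10013.6) / 10013.6 = 1723.9 / 10013.6 = 17.22% ≈ 17.2%

17.2%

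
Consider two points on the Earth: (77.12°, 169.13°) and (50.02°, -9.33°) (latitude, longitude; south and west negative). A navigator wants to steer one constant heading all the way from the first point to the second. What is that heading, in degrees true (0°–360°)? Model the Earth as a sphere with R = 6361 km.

Δψ = ln[tan(π/4+φ₂/2)/tan(π/4+φ₁/2)] = -1.1702
Δλ = -3.1147 rad (taken the short way round)
course = atan2(Δλ, Δψ) = 249.41°

249.4°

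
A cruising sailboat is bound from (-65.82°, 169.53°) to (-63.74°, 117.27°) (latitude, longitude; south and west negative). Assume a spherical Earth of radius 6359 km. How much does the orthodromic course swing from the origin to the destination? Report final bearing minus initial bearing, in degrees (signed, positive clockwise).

+47.9°

At departure: θ₁ = atan2(sin Δλ cos φ₂, cos φ₁ sin φ₂ − sin φ₁ cos φ₂ cos Δλ) = 251.03°
At arrival: θ₂ = atan2(sin Δλ cos φ₁, −cos φ₂ sin φ₁ + sin φ₂ cos φ₁ cos Δλ) = 298.90°
Δθ = θ₂ − θ₁ = +47.9°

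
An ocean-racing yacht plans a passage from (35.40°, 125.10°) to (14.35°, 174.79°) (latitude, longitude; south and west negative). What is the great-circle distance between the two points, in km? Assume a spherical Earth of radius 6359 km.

5452 km

cos σ = sin φ₁ sin φ₂ + cos φ₁ cos φ₂ cos Δλ
      = sin(35.40°)sin(14.35°) + cos(35.40°)cos(14.35°)cos(49.69°) = 0.6544
σ = 49.123° → d = Rσ = 6359·0.85735 = 5452 km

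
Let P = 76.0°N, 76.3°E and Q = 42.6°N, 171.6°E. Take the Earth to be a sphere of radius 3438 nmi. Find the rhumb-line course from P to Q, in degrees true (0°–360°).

Δψ = ln[tan(π/4+φ₂/2)/tan(π/4+φ₁/2)] = -1.2740
Δλ = +1.6633 rad (taken the short way round)
course = atan2(Δλ, Δψ) = 127.45°

127.5°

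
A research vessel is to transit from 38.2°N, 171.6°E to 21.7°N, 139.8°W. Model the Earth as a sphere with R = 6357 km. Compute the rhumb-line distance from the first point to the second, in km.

4993 km

Δψ = ln[tan(π/4+φ₂/2)/tan(π/4+φ₁/2)] = -0.3343;  Δφ = -0.2880 rad,  Δλ = +0.8482 rad
q = Δφ/Δψ = 0.8615
d = R·√(Δφ² + q²Δλ²) = 6357·0.78541 = 4993 km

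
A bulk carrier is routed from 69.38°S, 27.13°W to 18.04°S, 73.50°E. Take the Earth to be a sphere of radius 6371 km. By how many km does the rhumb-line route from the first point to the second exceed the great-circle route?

Great circle: cos σ = sin φ₁ sin φ₂ + cos φ₁ cos φ₂ cos Δλ,  σ = 1.3407 rad → d_gc = 8541.6 km
Rhumb line: Δψ = +1.3840, q = Δφ/Δψ = 0.6474, d_rh = R√(Δφ²+q²Δλ²) = 9223.3 km
Excess = 9223.3 − 8541.6 = 681.7 ≈ 682 km

682 km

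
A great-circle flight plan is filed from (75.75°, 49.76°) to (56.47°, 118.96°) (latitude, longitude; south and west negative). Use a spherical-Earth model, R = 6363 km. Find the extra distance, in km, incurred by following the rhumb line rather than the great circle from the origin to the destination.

183 km

Great circle: cos σ = sin φ₁ sin φ₂ + cos φ₁ cos φ₂ cos Δλ,  σ = 0.5429 rad → d_gc = 3454.3 km
Rhumb line: Δψ = -0.8796, q = Δφ/Δψ = 0.3825, d_rh = R√(Δφ²+q²Δλ²) = 3636.9 km
Excess = 3636.9 − 3454.3 = 182.6 ≈ 183 km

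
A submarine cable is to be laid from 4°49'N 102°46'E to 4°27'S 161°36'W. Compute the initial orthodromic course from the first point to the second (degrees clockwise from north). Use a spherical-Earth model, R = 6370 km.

94.0°

θ = atan2( sin Δλ·cos φ₂ ,  cos φ₁ sin φ₂ − sin φ₁ cos φ₂ cos Δλ )
  = atan2(+0.9922, -0.0691) = 93.98°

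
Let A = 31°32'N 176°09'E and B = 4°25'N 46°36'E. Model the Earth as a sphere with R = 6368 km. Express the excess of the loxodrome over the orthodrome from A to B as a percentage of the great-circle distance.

Great circle: σ = 2.0954 rad → d_gc = Rσ = 13343.3 km
Rhumb: Δφ = -0.4733, Δλ = -2.2611, Δψ = -0.5033, q = Δφ/Δψ = 0.9404 → d_rh = R√(Δφ²+q²Δλ²) = 13871.2 km
Excess = (13871.2 − 13343.3) / 13343.3 = 527.9 / 13343.3 = 3.96% ≈ 4.0%

4.0%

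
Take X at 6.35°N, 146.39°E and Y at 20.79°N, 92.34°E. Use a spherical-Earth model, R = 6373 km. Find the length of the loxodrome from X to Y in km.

6044 km

Δψ = ln[tan(π/4+φ₂/2)/tan(π/4+φ₁/2)] = +0.2600;  Δφ = +0.2520 rad,  Δλ = -0.9434 rad
q = Δφ/Δψ = 0.9692
d = R·√(Δφ² + q²Δλ²) = 6373·0.94840 = 6044 km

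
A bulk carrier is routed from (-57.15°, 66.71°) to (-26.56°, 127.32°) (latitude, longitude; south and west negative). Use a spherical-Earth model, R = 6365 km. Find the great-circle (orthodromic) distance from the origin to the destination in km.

5792 km

cos σ = sin φ₁ sin φ₂ + cos φ₁ cos φ₂ cos Δλ
      = sin(-57.15°)sin(-26.56°) + cos(-57.15°)cos(-26.56°)cos(60.61°) = 0.6137
σ = 52.139° → d = Rσ = 6365·0.91000 = 5792 km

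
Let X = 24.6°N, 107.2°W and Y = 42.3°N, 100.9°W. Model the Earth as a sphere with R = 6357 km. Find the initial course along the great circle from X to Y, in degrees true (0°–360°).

N = sin Δλ·cos φ₂ = +0.0812;  D = cos φ₁ sin φ₂ − sin φ₁ cos φ₂ cos Δλ = +0.3059
initial course = atan2(N, D) = 14.86°

14.9°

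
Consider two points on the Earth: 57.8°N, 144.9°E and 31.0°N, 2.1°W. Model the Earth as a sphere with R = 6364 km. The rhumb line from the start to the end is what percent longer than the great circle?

21.4%

Great circle: σ = 1.5180 rad → d_gc = Rσ = 9660.7 km
Rhumb: Δφ = -0.4677, Δλ = -2.5656, Δψ = -0.6730, q = Δφ/Δψ = 0.6950 → d_rh = R√(Δφ²+q²Δλ²) = 11731.5 km
Excess = (11731.5 − 9660.7) / 9660.7 = 2070.8 / 9660.7 = 21.44% ≈ 21.4%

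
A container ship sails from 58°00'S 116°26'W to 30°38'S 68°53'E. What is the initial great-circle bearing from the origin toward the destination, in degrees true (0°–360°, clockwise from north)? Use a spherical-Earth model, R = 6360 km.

N = sin Δλ·cos φ₂ = -0.0797;  D = cos φ₁ sin φ₂ − sin φ₁ cos φ₂ cos Δλ = -0.9966
initial course = atan2(N, D) = 184.57°

184.6°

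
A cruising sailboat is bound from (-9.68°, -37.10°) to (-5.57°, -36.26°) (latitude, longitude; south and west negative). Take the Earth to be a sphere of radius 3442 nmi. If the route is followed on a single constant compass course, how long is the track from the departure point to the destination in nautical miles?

252 nmi

Δψ = ln[tan(π/4+φ₂/2)/tan(π/4+φ₁/2)] = +0.0724;  Δφ = +0.0717 rad,  Δλ = +0.0147 rad
q = Δφ/Δψ = 0.9909
d = R·√(Δφ² + q²Δλ²) = 3442·0.07319 = 252 nmi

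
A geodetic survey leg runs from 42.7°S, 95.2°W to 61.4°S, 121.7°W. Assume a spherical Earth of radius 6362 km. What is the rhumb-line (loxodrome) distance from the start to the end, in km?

2731 km

Rhumb course C = atan2(Δλ, Δψ) with Δψ = ln[tan(π/4+φ₂/2)/tan(π/4+φ₁/2)] = -0.5412, Δλ = -0.4625 → C = 220.52°
d = R·|Δφ| / |cos C| = 6362·0.32638 / 0.76021 = 2731 km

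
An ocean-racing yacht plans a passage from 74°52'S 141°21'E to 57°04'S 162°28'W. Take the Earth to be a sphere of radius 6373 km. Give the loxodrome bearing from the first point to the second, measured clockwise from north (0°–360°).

50.8°

Δψ = ln[tan(π/4+φ₂/2)/tan(π/4+φ₁/2)] = +0.7998
Δλ = +0.9806 rad (taken the short way round)
course = atan2(Δλ, Δψ) = 50.80°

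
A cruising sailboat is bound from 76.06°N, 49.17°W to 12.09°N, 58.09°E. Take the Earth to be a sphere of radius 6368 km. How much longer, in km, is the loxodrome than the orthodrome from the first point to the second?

Great circle: cos σ = sin φ₁ sin φ₂ + cos φ₁ cos φ₂ cos Δλ,  σ = 1.4370 rad → d_gc = 9150.9 km
Rhumb line: Δψ = -1.8891, q = Δφ/Δψ = 0.5910, d_rh = R√(Δφ²+q²Δλ²) = 10009.5 km
Excess = 10009.5 − 9150.9 = 858.6 ≈ 859 km

859 km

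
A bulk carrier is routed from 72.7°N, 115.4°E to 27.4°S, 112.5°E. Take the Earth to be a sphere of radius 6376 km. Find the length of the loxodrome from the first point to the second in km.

Δψ = ln[tan(π/4+φ₂/2)/tan(π/4+φ₁/2)] = -2.3806;  Δφ = -1.7471 rad,  Δλ = -0.0506 rad
q = Δφ/Δψ = 0.7339
d = R·√(Δφ² + q²Δλ²) = 6376·1.74747 = 11142 km

11142 km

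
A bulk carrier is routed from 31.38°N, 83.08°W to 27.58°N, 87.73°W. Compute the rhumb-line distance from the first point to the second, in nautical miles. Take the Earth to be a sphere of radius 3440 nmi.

333 nmi

Rhumb course C = atan2(Δλ, Δψ) with Δψ = ln[tan(π/4+φ₂/2)/tan(π/4+φ₁/2)] = -0.0762, Δλ = -0.0812 → C = 226.80°
d = R·|Δφ| / |cos C| = 3440·0.06632 / 0.68453 = 333 nmi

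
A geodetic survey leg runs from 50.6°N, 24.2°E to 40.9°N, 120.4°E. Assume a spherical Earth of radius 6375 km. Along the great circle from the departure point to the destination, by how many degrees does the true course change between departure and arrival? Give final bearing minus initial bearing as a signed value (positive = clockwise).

+77.4°

At departure: θ₁ = atan2(sin Δλ cos φ₂, cos φ₁ sin φ₂ − sin φ₁ cos φ₂ cos Δλ) = 57.50°
At arrival: θ₂ = atan2(sin Δλ cos φ₁, −cos φ₂ sin φ₁ + sin φ₂ cos φ₁ cos Δλ) = 134.91°
Δθ = θ₂ − θ₁ = +77.4°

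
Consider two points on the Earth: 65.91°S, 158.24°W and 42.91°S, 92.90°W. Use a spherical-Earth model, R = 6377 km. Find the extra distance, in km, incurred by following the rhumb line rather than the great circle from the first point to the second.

Great circle: cos σ = sin φ₁ sin φ₂ + cos φ₁ cos φ₂ cos Δλ,  σ = 0.7283 rad → d_gc = 4644.6 km
Rhumb line: Δψ = +0.7140, q = Δφ/Δψ = 0.5622, d_rh = R√(Δφ²+q²Δλ²) = 4823.9 km
Excess = 4823.9 − 4644.6 = 179.3 ≈ 179 km

179 km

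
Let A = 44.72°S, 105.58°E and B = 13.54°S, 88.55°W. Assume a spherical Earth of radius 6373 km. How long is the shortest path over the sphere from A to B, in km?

Haversine: a = sin²(Δφ/2)+cos φ₁ cos φ₂ sin²(Δλ/2) = 0.75258;  σ = 2·atan2(√a,√(1−a))
σ = 120.342° → d = Rσ = 6373·2.10037 = 13386 km

13386 km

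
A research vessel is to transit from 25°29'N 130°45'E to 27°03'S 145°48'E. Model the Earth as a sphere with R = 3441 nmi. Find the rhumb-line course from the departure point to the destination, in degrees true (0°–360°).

164.6°

Δψ = ln[tan(π/4+φ₂/2)/tan(π/4+φ₁/2)] = -0.9509
Δλ = +0.2627 rad (taken the short way round)
course = atan2(Δλ, Δψ) = 164.56°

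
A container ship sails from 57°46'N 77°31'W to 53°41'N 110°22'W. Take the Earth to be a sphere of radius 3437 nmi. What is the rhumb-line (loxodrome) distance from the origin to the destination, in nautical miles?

Δψ = ln[tan(π/4+φ₂/2)/tan(π/4+φ₁/2)] = -0.1267;  Δφ = -0.0713 rad,  Δλ = -0.5733 rad
q = Δφ/Δψ = 0.5625
d = R·√(Δφ² + q²Δλ²) = 3437·0.33030 = 1135 nmi

1135 nmi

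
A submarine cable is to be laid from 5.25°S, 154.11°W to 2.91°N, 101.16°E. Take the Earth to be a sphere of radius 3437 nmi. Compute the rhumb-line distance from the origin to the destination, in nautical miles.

Δψ = ln[tan(π/4+φ₂/2)/tan(π/4+φ₁/2)] = +0.1426;  Δφ = +0.1424 rad,  Δλ = -1.8279 rad
q = Δφ/Δψ = 0.9989
d = R·√(Δφ² + q²Δλ²) = 3437·1.83150 = 6295 nmi

6295 nmi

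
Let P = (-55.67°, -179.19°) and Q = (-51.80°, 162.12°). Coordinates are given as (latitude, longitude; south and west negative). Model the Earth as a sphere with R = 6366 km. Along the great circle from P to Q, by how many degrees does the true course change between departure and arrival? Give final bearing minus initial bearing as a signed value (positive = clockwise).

+15.1°

Initial bearing θ₁ = atan2(sin Δλ cos φ₂, cos φ₁ sin φ₂ − sin φ₁ cos φ₂ cos Δλ) = 281.57°
Final bearing θ₂ = (initial bearing from the destination back to the start) + 180° = 296.69°
Δθ = θ₂ − θ₁ = +15.1°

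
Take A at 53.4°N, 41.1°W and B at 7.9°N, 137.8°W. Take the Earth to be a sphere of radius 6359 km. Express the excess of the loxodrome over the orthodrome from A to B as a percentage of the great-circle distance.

4.4%

Great circle: σ = 1.5293 rad → d_gc = Rσ = 9725.1 km
Rhumb: Δφ = -0.7941, Δλ = -1.6877, Δψ = -0.9682, q = Δφ/Δψ = 0.8202 → d_rh = R√(Δφ²+q²Δλ²) = 10148.6 km
Excess = (10148.6 − 9725.1) / 9725.1 = 423.5 / 9725.1 = 4.355% ≈ 4.4%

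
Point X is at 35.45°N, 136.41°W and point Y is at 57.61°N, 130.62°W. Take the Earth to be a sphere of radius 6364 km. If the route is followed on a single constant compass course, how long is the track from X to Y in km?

2499 km

Rhumb course C = atan2(Δλ, Δψ) with Δψ = ln[tan(π/4+φ₂/2)/tan(π/4+φ₁/2)] = +0.5739, Δλ = +0.1011 → C = 9.99°
d = R·|Δφ| / |cos C| = 6364·0.38676 / 0.98485 = 2499 km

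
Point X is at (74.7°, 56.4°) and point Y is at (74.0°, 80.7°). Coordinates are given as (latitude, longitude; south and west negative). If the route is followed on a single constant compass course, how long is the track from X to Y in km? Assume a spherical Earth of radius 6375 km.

733 km

Δψ = ln[tan(π/4+φ₂/2)/tan(π/4+φ₁/2)] = -0.0453;  Δφ = -0.0122 rad,  Δλ = +0.4241 rad
q = Δφ/Δψ = 0.2697
d = R·√(Δφ² + q²Δλ²) = 6375·0.11504 = 733 km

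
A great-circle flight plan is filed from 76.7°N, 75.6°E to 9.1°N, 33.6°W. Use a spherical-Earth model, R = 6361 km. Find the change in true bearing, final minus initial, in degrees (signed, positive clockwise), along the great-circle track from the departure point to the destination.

Initial bearing θ₁ = atan2(sin Δλ cos φ₂, cos φ₁ sin φ₂ − sin φ₁ cos φ₂ cos Δλ) = 290.70°
Final bearing θ₂ = (initial bearing from the destination back to the start) + 180° = 192.59°
Δθ = θ₂ − θ₁ = -98.1°

-98.1°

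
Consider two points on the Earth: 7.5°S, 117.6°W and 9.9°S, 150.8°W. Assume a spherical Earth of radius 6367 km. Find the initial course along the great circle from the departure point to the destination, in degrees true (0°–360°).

N = sin Δλ·cos φ₂ = -0.5394;  D = cos φ₁ sin φ₂ − sin φ₁ cos φ₂ cos Δλ = -0.0629
initial course = atan2(N, D) = 263.35°

263.4°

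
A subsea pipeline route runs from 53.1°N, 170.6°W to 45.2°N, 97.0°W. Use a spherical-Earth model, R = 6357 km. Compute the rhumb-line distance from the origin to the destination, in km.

Δψ = ln[tan(π/4+φ₂/2)/tan(π/4+φ₁/2)] = -0.2114;  Δφ = -0.1379 rad,  Δλ = +1.2846 rad
q = Δφ/Δψ = 0.6522
d = R·√(Δφ² + q²Δλ²) = 6357·0.84903 = 5397 km

5397 km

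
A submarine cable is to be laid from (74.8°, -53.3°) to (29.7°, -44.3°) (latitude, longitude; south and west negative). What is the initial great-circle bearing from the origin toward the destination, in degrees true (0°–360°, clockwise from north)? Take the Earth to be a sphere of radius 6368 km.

N = sin Δλ·cos φ₂ = +0.1359;  D = cos φ₁ sin φ₂ − sin φ₁ cos φ₂ cos Δλ = -0.6980
initial course = atan2(N, D) = 168.98°

169.0°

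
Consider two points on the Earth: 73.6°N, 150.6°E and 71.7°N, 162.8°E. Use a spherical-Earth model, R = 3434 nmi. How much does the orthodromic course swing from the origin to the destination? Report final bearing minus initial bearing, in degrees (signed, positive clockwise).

At departure: θ₁ = atan2(sin Δλ cos φ₂, cos φ₁ sin φ₂ − sin φ₁ cos φ₂ cos Δλ) = 111.66°
At arrival: θ₂ = atan2(sin Δλ cos φ₁, −cos φ₂ sin φ₁ + sin φ₂ cos φ₁ cos Δλ) = 123.31°
Δθ = θ₂ − θ₁ = +11.7°

+11.7°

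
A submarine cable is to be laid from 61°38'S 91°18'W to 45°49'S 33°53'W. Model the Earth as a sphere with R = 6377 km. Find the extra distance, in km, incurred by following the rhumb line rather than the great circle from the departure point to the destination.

Great circle: cos σ = sin φ₁ sin φ₂ + cos φ₁ cos φ₂ cos Δλ,  σ = 0.6278 rad → d_gc = 4003.4 km
Rhumb line: Δψ = +0.4738, q = Δφ/Δψ = 0.5827, d_rh = R√(Δφ²+q²Δλ²) = 4118.8 km
Excess = 4118.8 − 4003.4 = 115.4 ≈ 115 km

115 km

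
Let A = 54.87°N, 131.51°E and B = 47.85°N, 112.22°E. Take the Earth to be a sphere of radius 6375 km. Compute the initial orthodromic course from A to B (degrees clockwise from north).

247.6°

N = sin Δλ·cos φ₂ = -0.2217;  D = cos φ₁ sin φ₂ − sin φ₁ cos φ₂ cos Δλ = -0.0914
initial course = atan2(N, D) = 247.59°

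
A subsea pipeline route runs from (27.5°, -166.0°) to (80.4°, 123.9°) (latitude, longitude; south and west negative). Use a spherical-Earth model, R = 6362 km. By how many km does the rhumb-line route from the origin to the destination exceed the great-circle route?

286 km

Great circle: cos σ = sin φ₁ sin φ₂ + cos φ₁ cos φ₂ cos Δλ,  σ = 1.0407 rad → d_gc = 6620.8 km
Rhumb line: Δψ = +1.9777, q = Δφ/Δψ = 0.4668, d_rh = R√(Δφ²+q²Δλ²) = 6907.0 km
Excess = 6907.0 − 6620.8 = 286.2 ≈ 286 km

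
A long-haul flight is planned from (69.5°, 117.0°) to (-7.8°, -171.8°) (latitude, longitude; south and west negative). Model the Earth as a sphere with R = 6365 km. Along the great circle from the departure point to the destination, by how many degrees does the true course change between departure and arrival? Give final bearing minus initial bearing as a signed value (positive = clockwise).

+50.4°

At departure: θ₁ = atan2(sin Δλ cos φ₂, cos φ₁ sin φ₂ − sin φ₁ cos φ₂ cos Δλ) = 110.28°
At arrival: θ₂ = atan2(sin Δλ cos φ₁, −cos φ₂ sin φ₁ + sin φ₂ cos φ₁ cos Δλ) = 160.64°
Δθ = θ₂ − θ₁ = +50.4°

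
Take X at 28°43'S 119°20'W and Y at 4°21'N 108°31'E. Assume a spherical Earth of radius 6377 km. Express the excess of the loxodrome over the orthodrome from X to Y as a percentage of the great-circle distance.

Great circle: σ = 2.2437 rad → d_gc = Rσ = 14308.3 km
Rhumb: Δφ = +0.5771, Δλ = -2.3065, Δψ = +0.5996, q = Δφ/Δψ = 0.9625 → d_rh = R√(Δφ²+q²Δλ²) = 14627.4 km
Excess = (14627.4 − 14308.3) / 14308.3 = 319.1 / 14308.3 = 2.23% ≈ 2.2%

2.2%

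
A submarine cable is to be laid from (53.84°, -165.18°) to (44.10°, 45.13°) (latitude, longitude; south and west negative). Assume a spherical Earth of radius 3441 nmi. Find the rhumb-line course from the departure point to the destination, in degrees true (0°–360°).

Δψ = ln[tan(π/4+φ₂/2)/tan(π/4+φ₁/2)] = -0.2601
Δλ = -2.6126 rad (taken the short way round)
course = atan2(Δλ, Δψ) = 264.31°

264.3°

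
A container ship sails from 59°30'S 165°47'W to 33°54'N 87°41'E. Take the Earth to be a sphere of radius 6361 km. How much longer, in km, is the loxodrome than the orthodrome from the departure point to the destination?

313 km

Great circle: cos σ = sin φ₁ sin φ₂ + cos φ₁ cos φ₂ cos Δλ,  σ = 2.2149 rad → d_gc = 14088.7 km
Rhumb line: Δψ = +1.9292, q = Δφ/Δψ = 0.8450, d_rh = R√(Δφ²+q²Δλ²) = 14401.5 km
Excess = 14401.5 − 14088.7 = 312.8 ≈ 313 km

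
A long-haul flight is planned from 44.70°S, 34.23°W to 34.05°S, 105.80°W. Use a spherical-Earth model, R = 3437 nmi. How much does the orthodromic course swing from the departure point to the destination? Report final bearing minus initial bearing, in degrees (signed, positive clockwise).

Initial bearing θ₁ = atan2(sin Δλ cos φ₂, cos φ₁ sin φ₂ − sin φ₁ cos φ₂ cos Δλ) = 254.79°
Final bearing θ₂ = (initial bearing from the destination back to the start) + 180° = 304.12°
Δθ = θ₂ − θ₁ = +49.3°

+49.3°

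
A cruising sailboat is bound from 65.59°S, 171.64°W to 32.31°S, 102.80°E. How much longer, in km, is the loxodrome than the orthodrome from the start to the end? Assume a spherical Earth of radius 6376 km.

405 km

Great circle: cos σ = sin φ₁ sin φ₂ + cos φ₁ cos φ₂ cos Δλ,  σ = 1.0312 rad → d_gc = 6575.1 km
Rhumb line: Δψ = +0.9347, q = Δφ/Δψ = 0.6214, d_rh = R√(Δφ²+q²Δλ²) = 6980.4 km
Excess = 6980.4 − 6575.1 = 405.3 ≈ 405 km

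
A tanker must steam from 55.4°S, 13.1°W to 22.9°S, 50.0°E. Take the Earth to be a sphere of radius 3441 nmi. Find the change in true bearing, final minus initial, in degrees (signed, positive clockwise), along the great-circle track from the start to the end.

At departure: θ₁ = atan2(sin Δλ cos φ₂, cos φ₁ sin φ₂ − sin φ₁ cos φ₂ cos Δλ) = 81.55°
At arrival: θ₂ = atan2(sin Δλ cos φ₁, −cos φ₂ sin φ₁ + sin φ₂ cos φ₁ cos Δλ) = 37.57°
Δθ = θ₂ − θ₁ = -44.0°

-44.0°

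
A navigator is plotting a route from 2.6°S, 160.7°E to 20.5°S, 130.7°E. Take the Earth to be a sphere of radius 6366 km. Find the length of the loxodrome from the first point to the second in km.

3811 km

Rhumb course C = atan2(Δλ, Δψ) with Δψ = ln[tan(π/4+φ₂/2)/tan(π/4+φ₁/2)] = -0.3203, Δλ = -0.5236 → C = 238.55°
d = R·|Δφ| / |cos C| = 6366·0.31241 / 0.52182 = 3811 km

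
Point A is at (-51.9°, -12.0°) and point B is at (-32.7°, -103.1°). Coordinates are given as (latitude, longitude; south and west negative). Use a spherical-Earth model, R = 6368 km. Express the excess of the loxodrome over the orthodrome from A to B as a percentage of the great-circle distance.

5.8%

Great circle: σ = 1.1427 rad → d_gc = Rσ = 7276.5 km
Rhumb: Δφ = +0.3351, Δλ = -1.5900, Δψ = +0.4588, q = Δφ/Δψ = 0.7303 → d_rh = R√(Δφ²+q²Δλ²) = 7696.4 km
Excess = (7696.4 − 7276.5) / 7276.5 = 419.9 / 7276.5 = 5.77% ≈ 5.8%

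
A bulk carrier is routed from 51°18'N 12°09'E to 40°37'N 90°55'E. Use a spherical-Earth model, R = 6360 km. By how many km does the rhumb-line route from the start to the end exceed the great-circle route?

272 km

Great circle: cos σ = sin φ₁ sin φ₂ + cos φ₁ cos φ₂ cos Δλ,  σ = 0.9267 rad → d_gc = 5893.5 km
Rhumb line: Δψ = -0.2694, q = Δφ/Δψ = 0.6920, d_rh = R√(Δφ²+q²Δλ²) = 6165.6 km
Excess = 6165.6 − 5893.5 = 272.1 ≈ 272 km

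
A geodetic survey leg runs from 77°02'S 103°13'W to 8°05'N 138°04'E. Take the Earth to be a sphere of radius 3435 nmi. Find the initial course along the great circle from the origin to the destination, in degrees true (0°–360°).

θ = atan2( sin Δλ·cos φ₂ ,  cos φ₁ sin φ₂ − sin φ₁ cos φ₂ cos Δλ )
  = atan2(-0.8683, -0.4320) = 243.55°

243.5°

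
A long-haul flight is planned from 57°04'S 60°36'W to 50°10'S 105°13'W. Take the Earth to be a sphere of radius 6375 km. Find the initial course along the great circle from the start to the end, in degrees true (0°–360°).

265.6°

N = sin Δλ·cos φ₂ = -0.4499;  D = cos φ₁ sin φ₂ − sin φ₁ cos φ₂ cos Δλ = -0.0348
initial course = atan2(N, D) = 265.58°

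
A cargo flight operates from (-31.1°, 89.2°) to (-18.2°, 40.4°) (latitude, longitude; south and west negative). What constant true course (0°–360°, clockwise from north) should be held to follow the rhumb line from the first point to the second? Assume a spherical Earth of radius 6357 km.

286.3°

Meridional parts: M(φ₁)=-0.5716, M(φ₂)=-0.3231 → ΔM = +0.2485;  Δλ = -0.8517 rad
tan C = Δλ / ΔM = -3.4279 → C = 286.26°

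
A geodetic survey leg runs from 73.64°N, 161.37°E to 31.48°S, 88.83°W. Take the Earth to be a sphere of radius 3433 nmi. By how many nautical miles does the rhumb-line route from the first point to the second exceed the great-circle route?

Great circle: cos σ = sin φ₁ sin φ₂ + cos φ₁ cos φ₂ cos Δλ,  σ = 2.1925 rad → d_gc = 7526.9 nmi
Rhumb line: Δψ = -2.5191, q = Δφ/Δψ = 0.7283, d_rh = R√(Δφ²+q²Δλ²) = 7913.9 nmi
Excess = 7913.9 − 7526.9 = 387.0 ≈ 387 nmi

387 nmi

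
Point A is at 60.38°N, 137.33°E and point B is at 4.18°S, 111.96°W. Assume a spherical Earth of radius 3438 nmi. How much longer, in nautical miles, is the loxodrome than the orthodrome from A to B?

Great circle: cos σ = sin φ₁ sin φ₂ + cos φ₁ cos φ₂ cos Δλ,  σ = 1.8108 rad → d_gc = 6225.5 nmi
Rhumb line: Δψ = -1.4033, q = Δφ/Δψ = 0.8029, d_rh = R√(Δφ²+q²Δλ²) = 6592.3 nmi
Excess = 6592.3 − 6225.5 = 366.8 ≈ 367 nmi

367 nmi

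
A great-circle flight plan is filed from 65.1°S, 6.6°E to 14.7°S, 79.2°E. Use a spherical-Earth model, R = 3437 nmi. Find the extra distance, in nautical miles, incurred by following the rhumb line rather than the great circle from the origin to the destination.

Great circle: cos σ = sin φ₁ sin φ₂ + cos φ₁ cos φ₂ cos Δλ,  σ = 1.2111 rad → d_gc = 4162.7 nmi
Rhumb line: Δψ = +1.2512, q = Δφ/Δψ = 0.7031, d_rh = R√(Δφ²+q²Δλ²) = 4303.0 nmi
Excess = 4303.0 − 4162.7 = 140.3 ≈ 140 nmi

140 nmi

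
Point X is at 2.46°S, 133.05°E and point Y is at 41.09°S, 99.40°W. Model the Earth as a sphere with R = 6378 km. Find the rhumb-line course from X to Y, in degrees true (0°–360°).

Meridional parts: M(φ₁)=-0.0429, M(φ₂)=-0.7879 → ΔM = -0.7450;  Δλ = +2.2262 rad
tan C = Δλ / ΔM = -2.9882 → C = 108.50°

108.5°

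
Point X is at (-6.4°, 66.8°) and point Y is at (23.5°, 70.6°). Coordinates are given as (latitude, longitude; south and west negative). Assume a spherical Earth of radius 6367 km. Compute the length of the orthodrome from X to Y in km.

Haversine: a = sin²(Δφ/2)+cos φ₁ cos φ₂ sin²(Δλ/2) = 0.06755;  σ = 2·atan2(√a,√(1−a))
σ = 30.129° → d = Rσ = 6367·0.52586 = 3348 km

3348 km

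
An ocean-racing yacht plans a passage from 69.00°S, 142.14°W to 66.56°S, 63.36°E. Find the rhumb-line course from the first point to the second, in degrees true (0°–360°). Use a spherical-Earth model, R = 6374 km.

272.4°

Meridional parts: M(φ₁)=-1.6856, M(φ₂)=-1.5728 → ΔM = +0.1127;  Δλ = -2.6965 rad
tan C = Δλ / ΔM = -23.9217 → C = 272.39°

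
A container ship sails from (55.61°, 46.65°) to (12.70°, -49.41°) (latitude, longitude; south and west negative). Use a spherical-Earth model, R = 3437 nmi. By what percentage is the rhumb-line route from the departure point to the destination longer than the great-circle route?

Great circle: σ = 1.4472 rad → d_gc = Rσ = 4974.1 nmi
Rhumb: Δφ = -0.7489, Δλ = -1.6766, Δψ = -0.9494, q = Δφ/Δψ = 0.7888 → d_rh = R√(Δφ²+q²Δλ²) = 5223.6 nmi
Excess = (5223.6 − 4974.1) / 4974.1 = 249.5 / 4974.1 = 5.02% ≈ 5.0%

5.0%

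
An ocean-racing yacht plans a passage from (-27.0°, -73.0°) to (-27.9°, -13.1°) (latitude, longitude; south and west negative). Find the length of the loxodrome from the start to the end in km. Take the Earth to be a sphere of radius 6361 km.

5902 km

Δψ = ln[tan(π/4+φ₂/2)/tan(π/4+φ₁/2)] = -0.0177;  Δφ = -0.0157 rad,  Δλ = +1.0455 rad
q = Δφ/Δψ = 0.8874
d = R·√(Δφ² + q²Δλ²) = 6361·0.92787 = 5902 km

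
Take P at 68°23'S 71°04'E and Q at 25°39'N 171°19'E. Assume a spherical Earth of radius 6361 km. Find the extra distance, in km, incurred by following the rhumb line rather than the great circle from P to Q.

494 km

Great circle: cos σ = sin φ₁ sin φ₂ + cos φ₁ cos φ₂ cos Δλ,  σ = 2.0505 rad → d_gc = 13043.3 km
Rhumb line: Δψ = +2.1194, q = Δφ/Δψ = 0.7744, d_rh = R√(Δφ²+q²Δλ²) = 13537.6 km
Excess = 13537.6 − 13043.3 = 494.3 ≈ 494 km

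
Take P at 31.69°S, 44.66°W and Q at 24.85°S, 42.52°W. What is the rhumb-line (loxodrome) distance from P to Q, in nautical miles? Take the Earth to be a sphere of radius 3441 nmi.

426 nmi

Rhumb course C = atan2(Δλ, Δψ) with Δψ = ln[tan(π/4+φ₂/2)/tan(π/4+φ₁/2)] = +0.1357, Δλ = +0.0374 → C = 15.39°
d = R·|Δφ| / |cos C| = 3441·0.11938 / 0.96413 = 426 nmi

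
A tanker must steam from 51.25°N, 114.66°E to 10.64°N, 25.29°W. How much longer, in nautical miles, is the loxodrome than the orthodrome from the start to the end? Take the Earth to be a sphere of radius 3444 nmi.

806 nmi

Great circle: cos σ = sin φ₁ sin φ₂ + cos φ₁ cos φ₂ cos Δλ,  σ = 1.9038 rad → d_gc = 6556.75 nmi
Rhumb line: Δψ = -0.8583, q = Δφ/Δψ = 0.8258, d_rh = R√(Δφ²+q²Δλ²) = 7363.23 nmi
Excess = 7363.23 − 6556.75 = 806.48 ≈ 806 nmi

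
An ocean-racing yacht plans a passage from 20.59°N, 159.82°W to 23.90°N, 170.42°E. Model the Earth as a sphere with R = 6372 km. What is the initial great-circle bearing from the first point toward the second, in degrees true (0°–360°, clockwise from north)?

N = sin Δλ·cos φ₂ = -0.4538;  D = cos φ₁ sin φ₂ − sin φ₁ cos φ₂ cos Δλ = +0.1001
initial course = atan2(N, D) = 282.44°

282.4°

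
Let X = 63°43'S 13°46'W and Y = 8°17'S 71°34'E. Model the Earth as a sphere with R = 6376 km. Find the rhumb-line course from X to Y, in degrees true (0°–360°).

48.7°

Δψ = ln[tan(π/4+φ₂/2)/tan(π/4+φ₁/2)] = +1.3096
Δλ = +1.4893 rad (taken the short way round)
course = atan2(Δλ, Δψ) = 48.67°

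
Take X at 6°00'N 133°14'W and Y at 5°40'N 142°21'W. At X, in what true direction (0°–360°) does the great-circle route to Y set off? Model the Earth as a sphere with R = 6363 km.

N = sin Δλ·cos φ₂ = -0.1577;  D = cos φ₁ sin φ₂ − sin φ₁ cos φ₂ cos Δλ = -0.0045
initial course = atan2(N, D) = 268.36°

268.4°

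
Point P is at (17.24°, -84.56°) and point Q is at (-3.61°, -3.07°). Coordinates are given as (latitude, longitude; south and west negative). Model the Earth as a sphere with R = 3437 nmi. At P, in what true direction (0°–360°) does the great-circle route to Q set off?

θ = atan2( sin Δλ·cos φ₂ ,  cos φ₁ sin φ₂ − sin φ₁ cos φ₂ cos Δλ )
  = atan2(+0.9870, -0.1039) = 96.01°

96.0°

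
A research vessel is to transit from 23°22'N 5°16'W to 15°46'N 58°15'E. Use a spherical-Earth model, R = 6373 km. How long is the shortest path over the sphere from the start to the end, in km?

6661 km

Haversine: a = sin²(Δφ/2)+cos φ₁ cos φ₂ sin²(Δλ/2) = 0.24913;  σ = 2·atan2(√a,√(1−a))
σ = 59.885° → d = Rσ = 6373·1.04520 = 6661 km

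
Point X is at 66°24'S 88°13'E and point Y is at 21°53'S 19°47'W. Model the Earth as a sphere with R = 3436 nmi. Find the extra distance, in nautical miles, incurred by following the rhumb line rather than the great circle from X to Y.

Great circle: cos σ = sin φ₁ sin φ₂ + cos φ₁ cos φ₂ cos Δλ,  σ = 1.3421 rad → d_gc = 4611.3 nmi
Rhumb line: Δψ = +1.1743, q = Δφ/Δψ = 0.6617, d_rh = R√(Δφ²+q²Δλ²) = 5048.9 nmi
Excess = 5048.9 − 4611.3 = 437.6 ≈ 438 nmi

438 nmi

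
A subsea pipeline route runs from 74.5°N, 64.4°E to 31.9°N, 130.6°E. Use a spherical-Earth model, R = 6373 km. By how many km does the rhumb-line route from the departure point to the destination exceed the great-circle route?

Great circle: cos σ = sin φ₁ sin φ₂ + cos φ₁ cos φ₂ cos Δλ,  σ = 0.9263 rad → d_gc = 5903.5 km
Rhumb line: Δψ = -1.4064, q = Δφ/Δψ = 0.5286, d_rh = R√(Δφ²+q²Δλ²) = 6132.3 km
Excess = 6132.3 − 5903.5 = 228.8 ≈ 229 km

229 km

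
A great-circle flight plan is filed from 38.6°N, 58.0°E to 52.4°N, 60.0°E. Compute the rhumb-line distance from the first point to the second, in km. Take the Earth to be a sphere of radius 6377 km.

Δψ = ln[tan(π/4+φ₂/2)/tan(π/4+φ₁/2)] = +0.3462;  Δφ = +0.2409 rad,  Δλ = +0.0349 rad
q = Δφ/Δψ = 0.6957
d = R·√(Δφ² + q²Δλ²) = 6377·0.24208 = 1544 km

1544 km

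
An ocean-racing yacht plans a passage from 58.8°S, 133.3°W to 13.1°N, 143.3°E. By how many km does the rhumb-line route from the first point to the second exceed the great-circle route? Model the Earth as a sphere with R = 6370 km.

241 km

Great circle: cos σ = sin φ₁ sin φ₂ + cos φ₁ cos φ₂ cos Δλ,  σ = 1.7071 rad → d_gc = 10874.2 km
Rhumb line: Δψ = +1.5065, q = Δφ/Δψ = 0.8330, d_rh = R√(Δφ²+q²Δλ²) = 11115.5 km
Excess = 11115.5 − 10874.2 = 241.3 ≈ 241 km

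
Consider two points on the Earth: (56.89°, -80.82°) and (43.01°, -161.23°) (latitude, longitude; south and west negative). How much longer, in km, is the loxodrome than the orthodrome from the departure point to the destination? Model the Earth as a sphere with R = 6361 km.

304 km

Great circle: cos σ = sin φ₁ sin φ₂ + cos φ₁ cos φ₂ cos Δλ,  σ = 0.8790 rad → d_gc = 5591.42 km
Rhumb line: Δψ = -0.3801, q = Δφ/Δψ = 0.6374, d_rh = R√(Δφ²+q²Δλ²) = 5894.94 km
Excess = 5894.94 − 5591.42 = 303.52 ≈ 304 km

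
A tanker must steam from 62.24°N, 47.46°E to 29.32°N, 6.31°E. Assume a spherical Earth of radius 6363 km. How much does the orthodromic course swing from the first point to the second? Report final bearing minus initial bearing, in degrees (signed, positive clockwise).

-31.3°

Initial bearing θ₁ = atan2(sin Δλ cos φ₂, cos φ₁ sin φ₂ − sin φ₁ cos φ₂ cos Δλ) = 238.41°
Final bearing θ₂ = (initial bearing from the destination back to the start) + 180° = 207.07°
Δθ = θ₂ − θ₁ = -31.3°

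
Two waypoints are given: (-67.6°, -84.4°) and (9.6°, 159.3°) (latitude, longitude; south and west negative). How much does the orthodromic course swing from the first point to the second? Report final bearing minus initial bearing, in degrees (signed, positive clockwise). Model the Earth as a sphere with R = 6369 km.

+89.9°

Initial bearing θ₁ = atan2(sin Δλ cos φ₂, cos φ₁ sin φ₂ − sin φ₁ cos φ₂ cos Δλ) = 248.94°
Final bearing θ₂ = (initial bearing from the destination back to the start) + 180° = 338.86°
Δθ = θ₂ − θ₁ = +89.9°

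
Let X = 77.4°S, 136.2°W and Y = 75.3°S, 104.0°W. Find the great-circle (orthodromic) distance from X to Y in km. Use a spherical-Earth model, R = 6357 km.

Haversine: a = sin²(Δφ/2)+cos φ₁ cos φ₂ sin²(Δλ/2) = 0.00459;  σ = 2·atan2(√a,√(1−a))
σ = 7.772° → d = Rσ = 6357·0.13564 = 862 km

862 km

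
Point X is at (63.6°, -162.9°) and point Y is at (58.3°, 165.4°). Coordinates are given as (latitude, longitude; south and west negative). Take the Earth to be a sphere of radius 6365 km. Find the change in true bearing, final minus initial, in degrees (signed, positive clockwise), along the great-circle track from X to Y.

At departure: θ₁ = atan2(sin Δλ cos φ₂, cos φ₁ sin φ₂ − sin φ₁ cos φ₂ cos Δλ) = 265.41°
At arrival: θ₂ = atan2(sin Δλ cos φ₁, −cos φ₂ sin φ₁ + sin φ₂ cos φ₁ cos Δλ) = 237.51°
Δθ = θ₂ − θ₁ = -27.9°

-27.9°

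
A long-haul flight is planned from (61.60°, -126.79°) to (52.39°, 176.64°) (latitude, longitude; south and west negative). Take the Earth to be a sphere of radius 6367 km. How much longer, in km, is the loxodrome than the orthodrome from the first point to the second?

104 km

Great circle: cos σ = sin φ₁ sin φ₂ + cos φ₁ cos φ₂ cos Δλ,  σ = 0.5419 rad → d_gc = 3449.97 km
Rhumb line: Δψ = -0.2969, q = Δφ/Δψ = 0.5413, d_rh = R√(Δφ²+q²Δλ²) = 3553.55 km
Excess = 3553.55 − 3449.97 = 103.58 ≈ 104 km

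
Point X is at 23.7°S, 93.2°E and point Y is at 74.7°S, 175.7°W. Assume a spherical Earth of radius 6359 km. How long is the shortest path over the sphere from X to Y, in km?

7489 km

cos σ = sin φ₁ sin φ₂ + cos φ₁ cos φ₂ cos Δλ
      = sin(-23.70°)sin(-74.70°) + cos(-23.70°)cos(-74.70°)cos(91.10°) = 0.3831
σ = 67.476° → d = Rσ = 6359·1.17769 = 7489 km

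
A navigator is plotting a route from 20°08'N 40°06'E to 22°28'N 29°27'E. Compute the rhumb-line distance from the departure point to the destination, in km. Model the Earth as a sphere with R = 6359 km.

Δψ = ln[tan(π/4+φ₂/2)/tan(π/4+φ₁/2)] = +0.0437;  Δφ = +0.0407 rad,  Δλ = -0.1859 rad
q = Δφ/Δψ = 0.9316
d = R·√(Δφ² + q²Δλ²) = 6359·0.17789 = 1131 km

1131 km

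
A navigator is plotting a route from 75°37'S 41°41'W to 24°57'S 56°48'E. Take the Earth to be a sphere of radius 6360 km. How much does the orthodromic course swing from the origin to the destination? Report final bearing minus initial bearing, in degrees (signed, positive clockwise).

At departure: θ₁ = atan2(sin Δλ cos φ₂, cos φ₁ sin φ₂ − sin φ₁ cos φ₂ cos Δλ) = 104.65°
At arrival: θ₂ = atan2(sin Δλ cos φ₁, −cos φ₂ sin φ₁ + sin φ₂ cos φ₁ cos Δλ) = 15.37°
Δθ = θ₂ − θ₁ = -89.3°

-89.3°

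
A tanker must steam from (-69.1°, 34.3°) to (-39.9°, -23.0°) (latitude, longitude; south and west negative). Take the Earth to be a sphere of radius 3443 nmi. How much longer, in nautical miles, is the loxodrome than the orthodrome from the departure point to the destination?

73 nmi

Great circle: cos σ = sin φ₁ sin φ₂ + cos φ₁ cos φ₂ cos Δλ,  σ = 0.7271 rad → d_gc = 2503.5 nmi
Rhumb line: Δψ = +0.9298, q = Δφ/Δψ = 0.5481, d_rh = R√(Δφ²+q²Δλ²) = 2576.9 nmi
Excess = 2576.9 − 2503.5 = 73.4 ≈ 73 nmi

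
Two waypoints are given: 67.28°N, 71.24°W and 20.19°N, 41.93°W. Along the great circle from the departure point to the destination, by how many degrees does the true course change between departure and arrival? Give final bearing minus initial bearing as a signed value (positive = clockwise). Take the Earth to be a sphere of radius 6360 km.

+22.3°

At departure: θ₁ = atan2(sin Δλ cos φ₂, cos φ₁ sin φ₂ − sin φ₁ cos φ₂ cos Δλ) = 143.53°
At arrival: θ₂ = atan2(sin Δλ cos φ₁, −cos φ₂ sin φ₁ + sin φ₂ cos φ₁ cos Δλ) = 165.84°
Δθ = θ₂ − θ₁ = +22.3°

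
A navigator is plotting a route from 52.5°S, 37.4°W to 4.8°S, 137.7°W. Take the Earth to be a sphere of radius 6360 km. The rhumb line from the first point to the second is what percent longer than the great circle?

Great circle: σ = 1.6129 rad → d_gc = Rσ = 10258.0 km
Rhumb: Δφ = +0.8325, Δλ = -1.7506, Δψ = +0.9965, q = Δφ/Δψ = 0.8354 → d_rh = R√(Δφ²+q²Δλ²) = 10702.6 km
Excess = (10702.6 − 10258.0) / 10258.0 = 444.6 / 10258.0 = 4.33% ≈ 4.3%

4.3%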